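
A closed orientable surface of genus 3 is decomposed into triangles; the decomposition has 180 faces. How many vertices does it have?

χ = 2 − 2·3 = -4, and every face is a triangle so 3F = 2E.
E = 3·180/2 = 270. Then V = -4 + E − F = -4 + 270 − 180 = 86.

86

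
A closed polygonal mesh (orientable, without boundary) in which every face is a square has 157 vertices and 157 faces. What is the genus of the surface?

1

Every face is a square, so 2E = 4·157 = 628, giving E = 314.
χ = V − E + F = 157 − 314 + 157 = 0.
For a closed orientable surface χ = 2 − 2g, so g = (2 − (0))/2 = 1.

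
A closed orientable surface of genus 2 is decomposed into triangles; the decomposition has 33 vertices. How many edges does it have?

105

χ = 2 − 2·2 = -2, and every face is a triangle so 3F = 2E.
V − E + F = -2 with E = 3F/2 gives 33 − (3/2 − 1)·F = -2, so F = 70 and E = 105.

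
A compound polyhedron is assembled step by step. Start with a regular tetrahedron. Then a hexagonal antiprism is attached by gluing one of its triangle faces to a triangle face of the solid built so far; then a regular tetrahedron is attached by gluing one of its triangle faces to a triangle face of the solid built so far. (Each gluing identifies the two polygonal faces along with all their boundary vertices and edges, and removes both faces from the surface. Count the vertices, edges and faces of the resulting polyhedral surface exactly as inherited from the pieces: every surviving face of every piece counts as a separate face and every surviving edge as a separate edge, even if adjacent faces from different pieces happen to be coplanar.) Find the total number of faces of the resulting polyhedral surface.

18

A regular tetrahedron: V=4, E=6, F=4.
Attach a hexagonal antiprism (V=12, E=24, F=14) along a 3-gon: merge 3 vertices and 3 edges, delete both glued faces → V=13, E=27, F=16.
Attach a regular tetrahedron (V=4, E=6, F=4) along a 3-gon: merge 3 vertices and 3 edges, delete both glued faces → V=14, E=30, F=18.
Check: V − E + F = 14 − 30 + 18 = 2.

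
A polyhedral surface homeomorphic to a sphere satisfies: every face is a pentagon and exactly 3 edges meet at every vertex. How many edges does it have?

Each face has 5 edges and each edge borders two faces, so 2E = 5F.
Each vertex has degree 3, so 3V = 2E and hence V = 5F/3.
Euler: V − E + F = 2 ⇒ (5F/3) − (5F/2) + F = 2.
Multiply by 6: (10 − 15 + 6)F = 12, i.e. 1F = 12.
So F = 12, E = 5·12/2 = 30, V = 5·12/3 = 20.

30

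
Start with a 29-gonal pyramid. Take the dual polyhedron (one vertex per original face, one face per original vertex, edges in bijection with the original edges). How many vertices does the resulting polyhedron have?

30

The base solid has V = 30, E = 58, F = 30.
The dual swaps V and F and preserves E: V′ = F = 30, E′ = E = 58, F′ = V = 30.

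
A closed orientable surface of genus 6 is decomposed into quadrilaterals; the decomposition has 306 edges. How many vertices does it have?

143

χ = 2 − 2·6 = -10, and every face is a square so 4F = 2E.
F = 2E/4 = 153. Then V = -10 + E − F = -10 + 306 − 153 = 143.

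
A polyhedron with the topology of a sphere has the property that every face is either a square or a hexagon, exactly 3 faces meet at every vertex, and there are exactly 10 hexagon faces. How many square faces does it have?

Let x be the number of squares; then F = 10 + x.
Edge–face incidences: 2E = 6·10 + 4·x = 60 + 4x.
Every vertex has degree 3, so 3V = 2E.
Euler: V − E + F = 2 ⇒ (2E)/3 − E + (10 + x) = 2.
Multiply by 6: 2·(2E) − 3·(2E) + 6·(10 + x) = 12, i.e. 60 + 6x − (60 + 4x) = 12.
Collecting terms: 2x = 12, so x = 6.
Then 2E = 60 + 4·6 = 84, so E = 42, V = 2E/3 = 28, F = 10 + 6 = 16.

6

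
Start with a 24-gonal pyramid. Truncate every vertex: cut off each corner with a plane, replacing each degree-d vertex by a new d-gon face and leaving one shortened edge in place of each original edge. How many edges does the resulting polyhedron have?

The base solid has V = 25, E = 48, F = 25.
Truncation replaces each original edge-end by a new vertex, so V′ = 2E = 96.
Each original edge survives, and each old vertex of degree d contributes d new edges; summing degrees gives Σd = 2E, so E′ = E + 2E = 3E = 144.
Each original face survives and each original vertex becomes one new face: F′ = F + V = 50.

144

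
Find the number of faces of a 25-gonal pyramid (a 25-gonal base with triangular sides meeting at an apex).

A pyramid on an n-gon base has one n-gon and n triangles: V = 25 + 1 = 26, E = 2·25 = 50, F = 25 + 1 = 26.

26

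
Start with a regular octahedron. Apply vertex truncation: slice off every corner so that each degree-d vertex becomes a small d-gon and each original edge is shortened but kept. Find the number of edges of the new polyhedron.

36

The base solid has V = 6, E = 12, F = 8.
Truncation replaces each original edge-end by a new vertex, so V′ = 2E = 24.
Each original edge survives, and each old vertex of degree d contributes d new edges; summing degrees gives Σd = 2E, so E′ = E + 2E = 3E = 36.
Each original face survives and each original vertex becomes one new face: F′ = F + V = 14.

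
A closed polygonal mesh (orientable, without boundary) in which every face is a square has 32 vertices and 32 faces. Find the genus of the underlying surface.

1

Every face is a square, so 2E = 4·32 = 128, giving E = 64.
χ = V − E + F = 32 − 64 + 32 = 0.
For a closed orientable surface χ = 2 − 2g, so g = (2 − (0))/2 = 1.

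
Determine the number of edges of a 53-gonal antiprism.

An antiprism on an n-gon has two n-gon caps and 2n triangles: V = 2·53 = 106, E = 4·53 = 212, F = 2·53 + 2 = 108.

212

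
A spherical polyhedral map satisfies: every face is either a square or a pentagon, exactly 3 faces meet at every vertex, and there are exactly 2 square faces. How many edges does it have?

24

Let x be the number of pentagons; then F = 2 + x.
Edge–face incidences: 2E = 4·2 + 5·x = 8 + 5x.
Every vertex has degree 3, so 3V = 2E.
Euler: V − E + F = 2 ⇒ (2E)/3 − E + (2 + x) = 2.
Multiply by 6: 2·(2E) − 3·(2E) + 6·(2 + x) = 12, i.e. 12 + 6x − (8 + 5x) = 12.
Collecting terms: x + 4 = 12, so x = 8.
Then 2E = 8 + 5·8 = 48, so E = 24, V = 2E/3 = 16, F = 2 + 8 = 10.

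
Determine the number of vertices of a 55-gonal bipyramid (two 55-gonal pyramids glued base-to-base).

A bipyramid over an n-gon has 2n triangular faces and n + 2 vertices: V = 55 + 2 = 57, E = 3·55 = 165, F = 2·55 = 110.
Check: V − E + F = 57 − 165 + 110 = 2.

57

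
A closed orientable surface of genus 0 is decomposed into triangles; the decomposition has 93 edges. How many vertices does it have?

33

χ = 2 − 2·0 = 2, and every face is a triangle so 3F = 2E.
F = 2E/3 = 62. Then V = 2 + E − F = 2 + 93 − 62 = 33.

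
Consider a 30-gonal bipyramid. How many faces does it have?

A bipyramid over an n-gon has 2n triangular faces and n + 2 vertices: V = 30 + 2 = 32, E = 3·30 = 90, F = 2·30 = 60.

60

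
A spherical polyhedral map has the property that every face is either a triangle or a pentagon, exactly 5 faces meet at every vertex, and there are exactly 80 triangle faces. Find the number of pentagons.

Let x be the number of pentagons; then F = 80 + x.
Edge–face incidences: 2E = 3·80 + 5·x = 240 + 5x.
Every vertex has degree 5, so 5V = 2E.
Euler: V − E + F = 2 ⇒ (2E)/5 − E + (80 + x) = 2.
Multiply by 10: 2·(2E) − 5·(2E) + 10·(80 + x) = 20, i.e. 800 + 10x − 3·(240 + 5x) = 20.
Collecting terms: −5x + 80 = 20, so −5x = −60, so x = 12.
Then 2E = 240 + 5·12 = 300, so E = 150, V = 2E/5 = 60, F = 80 + 12 = 92.

12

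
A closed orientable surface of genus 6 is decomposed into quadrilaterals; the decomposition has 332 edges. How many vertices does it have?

156

χ = 2 − 2·6 = -10, and every face is a square so 4F = 2E.
F = 2E/4 = 166. Then V = -10 + E − F = -10 + 332 − 166 = 156.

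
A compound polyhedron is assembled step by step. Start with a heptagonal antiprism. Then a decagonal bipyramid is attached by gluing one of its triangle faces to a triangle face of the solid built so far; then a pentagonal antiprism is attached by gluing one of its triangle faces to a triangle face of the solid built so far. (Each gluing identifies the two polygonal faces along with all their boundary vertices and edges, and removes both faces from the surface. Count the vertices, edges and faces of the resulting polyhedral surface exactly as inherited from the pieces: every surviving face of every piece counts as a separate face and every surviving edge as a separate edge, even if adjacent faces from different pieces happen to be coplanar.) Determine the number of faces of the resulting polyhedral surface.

A heptagonal antiprism: V=14, E=28, F=16.
Attach a decagonal bipyramid (V=12, E=30, F=20) along a 3-gon: merge 3 vertices and 3 edges, delete both glued faces → V=23, E=55, F=34.
Attach a pentagonal antiprism (V=10, E=20, F=12) along a 3-gon: merge 3 vertices and 3 edges, delete both glued faces → V=30, E=72, F=44.
Check: V − E + F = 30 − 72 + 44 = 2.

44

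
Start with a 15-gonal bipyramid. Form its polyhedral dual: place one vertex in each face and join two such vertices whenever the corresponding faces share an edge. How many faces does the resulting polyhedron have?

The base solid has V = 17, E = 45, F = 30.
The dual swaps V and F and preserves E: V′ = F = 30, E′ = E = 45, F′ = V = 17.

17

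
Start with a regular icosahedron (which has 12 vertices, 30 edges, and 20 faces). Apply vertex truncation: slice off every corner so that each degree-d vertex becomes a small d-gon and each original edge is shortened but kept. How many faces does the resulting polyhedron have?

Truncation replaces each original edge-end by a new vertex, so V′ = 2E = 60.
Each original edge survives, and each old vertex of degree d contributes d new edges; summing degrees gives Σd = 2E, so E′ = E + 2E = 3E = 90.
Each original face survives and each original vertex becomes one new face: F′ = F + V = 32.

32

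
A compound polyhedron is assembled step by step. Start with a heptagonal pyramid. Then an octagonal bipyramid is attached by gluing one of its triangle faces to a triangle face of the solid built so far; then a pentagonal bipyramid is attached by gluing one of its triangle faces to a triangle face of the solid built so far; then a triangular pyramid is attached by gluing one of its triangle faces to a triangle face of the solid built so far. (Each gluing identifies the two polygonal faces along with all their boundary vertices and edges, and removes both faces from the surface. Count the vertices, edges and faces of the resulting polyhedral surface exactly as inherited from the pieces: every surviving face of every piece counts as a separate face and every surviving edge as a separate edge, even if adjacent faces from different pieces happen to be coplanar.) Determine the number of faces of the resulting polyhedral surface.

32

A heptagonal pyramid: V=8, E=14, F=8.
Attach an octagonal bipyramid (V=10, E=24, F=16) along a 3-gon: merge 3 vertices and 3 edges, delete both glued faces → V=15, E=35, F=22.
Attach a pentagonal bipyramid (V=7, E=15, F=10) along a 3-gon: merge 3 vertices and 3 edges, delete both glued faces → V=19, E=47, F=30.
Attach a triangular pyramid (V=4, E=6, F=4) along a 3-gon: merge 3 vertices and 3 edges, delete both glued faces → V=20, E=50, F=32.
Check: V − E + F = 20 − 50 + 32 = 2.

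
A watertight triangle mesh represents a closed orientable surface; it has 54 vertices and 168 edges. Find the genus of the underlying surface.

2

Every face is a triangle and each edge borders two faces, so 3F = 2·168, giving F = 112.
χ = V − E + F = 54 − 168 + 112 = -2.
For a closed orientable surface χ = 2 − 2g, so g = (2 − (-2))/2 = 2.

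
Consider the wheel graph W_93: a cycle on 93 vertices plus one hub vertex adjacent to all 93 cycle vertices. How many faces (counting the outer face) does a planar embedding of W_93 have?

94

W_93 has V = 93 + 1 = 94 vertices and E = 2·93 = 186 edges.
By Euler's formula F = 2 − V + E = 2 − 94 + 186 = 94.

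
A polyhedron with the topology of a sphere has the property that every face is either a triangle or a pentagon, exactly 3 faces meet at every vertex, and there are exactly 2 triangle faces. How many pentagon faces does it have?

Let x be the number of pentagons; then F = 2 + x.
Edge–face incidences: 2E = 3·2 + 5·x = 6 + 5x.
Every vertex has degree 3, so 3V = 2E.
Euler: V − E + F = 2 ⇒ (2E)/3 − E + (2 + x) = 2.
Multiply by 6: 2·(2E) − 3·(2E) + 6·(2 + x) = 12, i.e. 12 + 6x − (6 + 5x) = 12.
Collecting terms: x + 6 = 12, so x = 6.
Then 2E = 6 + 5·6 = 36, so E = 18, V = 2E/3 = 12, F = 2 + 6 = 8.

6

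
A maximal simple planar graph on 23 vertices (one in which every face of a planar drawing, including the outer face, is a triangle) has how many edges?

In a plane triangulation 3F = 2E and V − E + F = 2, so E = 3V − 6 = 3·23 − 6 = 63.

63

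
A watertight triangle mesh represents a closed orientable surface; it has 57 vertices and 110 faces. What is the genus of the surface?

Every face is a triangle, so 2E = 3·110 = 330, giving E = 165.
χ = V − E + F = 57 − 165 + 110 = 2.
For a closed orientable surface χ = 2 − 2g, so g = (2 − (2))/2 = 0.

0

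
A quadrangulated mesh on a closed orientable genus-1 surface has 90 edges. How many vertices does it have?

χ = 2 − 2·1 = 0, and every face is a square so 4F = 2E.
F = 2E/4 = 45. Then V = 0 + E − F = 0 + 90 − 45 = 45.

45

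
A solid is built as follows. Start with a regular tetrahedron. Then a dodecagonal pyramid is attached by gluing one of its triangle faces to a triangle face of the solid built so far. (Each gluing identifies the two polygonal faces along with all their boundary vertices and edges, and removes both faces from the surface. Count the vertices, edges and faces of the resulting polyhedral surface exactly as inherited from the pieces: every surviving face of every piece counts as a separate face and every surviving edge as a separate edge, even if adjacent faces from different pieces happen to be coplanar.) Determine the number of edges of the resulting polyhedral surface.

A regular tetrahedron: V=4, E=6, F=4.
Attach a dodecagonal pyramid (V=13, E=24, F=13) along a 3-gon: merge 3 vertices and 3 edges, delete both glued faces → V=14, E=27, F=15.
Check: V − E + F = 14 − 27 + 15 = 2.

27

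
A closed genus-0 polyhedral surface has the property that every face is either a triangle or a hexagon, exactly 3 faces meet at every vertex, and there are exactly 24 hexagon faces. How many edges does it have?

Let x be the number of triangles; then F = 24 + x.
Edge–face incidences: 2E = 6·24 + 3·x = 144 + 3x.
Every vertex has degree 3, so 3V = 2E.
Euler: V − E + F = 2 ⇒ (2E)/3 − E + (24 + x) = 2.
Multiply by 6: 2·(2E) − 3·(2E) + 6·(24 + x) = 12, i.e. 144 + 6x − (144 + 3x) = 12.
Collecting terms: 3x = 12, so x = 4.
Then 2E = 144 + 3·4 = 156, so E = 78, V = 2E/3 = 52, F = 24 + 4 = 28.

78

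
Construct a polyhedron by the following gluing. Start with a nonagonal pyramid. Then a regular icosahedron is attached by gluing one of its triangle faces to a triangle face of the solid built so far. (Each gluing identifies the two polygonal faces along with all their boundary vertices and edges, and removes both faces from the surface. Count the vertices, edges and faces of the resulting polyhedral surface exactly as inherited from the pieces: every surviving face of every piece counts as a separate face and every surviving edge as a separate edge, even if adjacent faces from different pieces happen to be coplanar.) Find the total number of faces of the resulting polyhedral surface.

A nonagonal pyramid: V=10, E=18, F=10.
Attach a regular icosahedron (V=12, E=30, F=20) along a 3-gon: merge 3 vertices and 3 edges, delete both glued faces → V=19, E=45, F=28.
Check: V − E + F = 19 − 45 + 28 = 2.

28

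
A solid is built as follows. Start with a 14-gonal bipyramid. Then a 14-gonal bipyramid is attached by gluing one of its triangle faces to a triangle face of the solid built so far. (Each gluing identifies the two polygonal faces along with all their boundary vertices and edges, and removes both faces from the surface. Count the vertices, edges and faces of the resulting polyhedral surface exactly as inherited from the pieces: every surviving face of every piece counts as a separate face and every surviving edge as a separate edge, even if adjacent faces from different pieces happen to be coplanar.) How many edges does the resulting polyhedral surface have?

81

A 14-gonal bipyramid: V=16, E=42, F=28.
Attach a 14-gonal bipyramid (V=16, E=42, F=28) along a 3-gon: merge 3 vertices and 3 edges, delete both glued faces → V=29, E=81, F=54.
Check: V − E + F = 29 − 81 + 54 = 2.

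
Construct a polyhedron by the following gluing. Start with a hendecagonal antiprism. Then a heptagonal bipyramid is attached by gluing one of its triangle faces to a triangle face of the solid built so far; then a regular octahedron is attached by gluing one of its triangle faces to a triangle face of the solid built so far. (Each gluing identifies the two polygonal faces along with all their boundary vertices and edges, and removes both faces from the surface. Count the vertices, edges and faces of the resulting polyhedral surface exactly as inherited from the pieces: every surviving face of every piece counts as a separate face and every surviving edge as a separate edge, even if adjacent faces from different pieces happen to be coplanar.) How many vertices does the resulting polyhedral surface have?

31

A hendecagonal antiprism: V=22, E=44, F=24.
Attach a heptagonal bipyramid (V=9, E=21, F=14) along a 3-gon: merge 3 vertices and 3 edges, delete both glued faces → V=28, E=62, F=36.
Attach a regular octahedron (V=6, E=12, F=8) along a 3-gon: merge 3 vertices and 3 edges, delete both glued faces → V=31, E=71, F=42.
Check: V − E + F = 31 − 71 + 42 = 2.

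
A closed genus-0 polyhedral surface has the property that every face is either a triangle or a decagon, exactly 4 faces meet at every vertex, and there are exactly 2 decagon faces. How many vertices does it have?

Let x be the number of triangles; then F = 2 + x.
Edge–face incidences: 2E = 10·2 + 3·x = 20 + 3x.
Every vertex has degree 4, so 4V = 2E.
Euler: V − E + F = 2 ⇒ (2E)/4 − E + (2 + x) = 2.
Multiply by 8: 2·(2E) − 4·(2E) + 8·(2 + x) = 16, i.e. 16 + 8x − 2·(20 + 3x) = 16.
Collecting terms: 2x − 24 = 16, so 2x = 40, so x = 20.
Then 2E = 20 + 3·20 = 80, so E = 40, V = 2E/4 = 20, F = 2 + 20 = 22.

20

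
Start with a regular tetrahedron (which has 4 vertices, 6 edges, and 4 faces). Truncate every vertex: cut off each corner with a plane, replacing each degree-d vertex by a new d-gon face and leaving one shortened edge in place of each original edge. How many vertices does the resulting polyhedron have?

Truncation replaces each original edge-end by a new vertex, so V′ = 2E = 12.
Each original edge survives, and each old vertex of degree d contributes d new edges; summing degrees gives Σd = 2E, so E′ = E + 2E = 3E = 18.
Each original face survives and each original vertex becomes one new face: F′ = F + V = 8.

12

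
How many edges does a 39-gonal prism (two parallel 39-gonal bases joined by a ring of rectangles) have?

A prism on an n-gon has two n-gon bases and n rectangular sides: V = 2·39 = 78, E = 3·39 = 117, F = 39 + 2 = 41.

117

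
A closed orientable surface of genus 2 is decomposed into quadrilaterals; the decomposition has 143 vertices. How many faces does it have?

χ = 2 − 2·2 = -2, and every face is a square so 4F = 2E.
V − E + F = -2 with E = 4F/2 gives 143 − (4/2 − 1)·F = -2, so F = 145 and E = 290.

145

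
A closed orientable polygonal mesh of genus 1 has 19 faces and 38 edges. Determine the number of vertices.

For a closed orientable surface of genus 1, χ = 2 − 2·1 = 0.
V = 0 + E − F = 0 + 38 − 19 = 19.

19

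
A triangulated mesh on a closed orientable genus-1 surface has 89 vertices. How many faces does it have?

χ = 2 − 2·1 = 0, and every face is a triangle so 3F = 2E.
V − E + F = 0 with E = 3F/2 gives 89 − (3/2 − 1)·F = 0, so F = 178 and E = 267.

178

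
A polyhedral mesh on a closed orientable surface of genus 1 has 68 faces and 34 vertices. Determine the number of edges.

102

For a closed orientable surface of genus 1, χ = 2 − 2·1 = 0.
E = V + F − (0) = 34 + 68 − (0) = 102.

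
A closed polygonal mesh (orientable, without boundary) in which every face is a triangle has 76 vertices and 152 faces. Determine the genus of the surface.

Every face is a triangle, so 2E = 3·152 = 456, giving E = 228.
χ = V − E + F = 76 − 228 + 152 = 0.
For a closed orientable surface χ = 2 − 2g, so g = (2 − (0))/2 = 1.

1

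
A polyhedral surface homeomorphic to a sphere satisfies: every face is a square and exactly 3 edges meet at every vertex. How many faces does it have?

6

Each face has 4 edges and each edge borders two faces, so 2E = 4F.
Each vertex has degree 3, so 3V = 2E and hence V = 4F/3.
Euler: V − E + F = 2 ⇒ (4F/3) − (4F/2) + F = 2.
Multiply by 6: (8 − 12 + 6)F = 12, i.e. 2F = 12.
So F = 6, E = 4·6/2 = 12, V = 4·6/3 = 8.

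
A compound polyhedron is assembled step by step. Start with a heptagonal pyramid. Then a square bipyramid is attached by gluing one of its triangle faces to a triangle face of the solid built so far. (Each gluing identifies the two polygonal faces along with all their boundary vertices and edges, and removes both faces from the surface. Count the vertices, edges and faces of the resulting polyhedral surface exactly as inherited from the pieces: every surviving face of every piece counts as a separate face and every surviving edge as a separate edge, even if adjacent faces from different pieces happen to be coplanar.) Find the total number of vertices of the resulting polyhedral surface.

A heptagonal pyramid: V=8, E=14, F=8.
Attach a square bipyramid (V=6, E=12, F=8) along a 3-gon: merge 3 vertices and 3 edges, delete both glued faces → V=11, E=23, F=14.
Check: V − E + F = 11 − 23 + 14 = 2.

11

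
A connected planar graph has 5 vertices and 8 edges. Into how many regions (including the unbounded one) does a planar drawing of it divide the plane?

Euler's formula for a connected plane graph: V − E + F = 2, so F = 2 − 5 + 8 = 5.

5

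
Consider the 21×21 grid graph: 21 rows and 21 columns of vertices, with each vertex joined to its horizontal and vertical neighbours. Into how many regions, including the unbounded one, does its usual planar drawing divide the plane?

401

The grid has V = 21·21 = 441 vertices and E = 21·20 + 21·20 = 840 edges.
F = 2 − V + E = 2 − 441 + 840 = 401.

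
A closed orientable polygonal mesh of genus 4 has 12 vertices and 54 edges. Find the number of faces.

For a closed orientable surface of genus 4, χ = 2 − 2·4 = -6.
F = -6 − V + E = -6 − 12 + 54 = 36.

36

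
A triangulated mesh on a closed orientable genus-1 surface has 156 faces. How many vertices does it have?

χ = 2 − 2·1 = 0, and every face is a triangle so 3F = 2E.
E = 3·156/2 = 234. Then V = 0 + E − F = 0 + 234 − 156 = 78.

78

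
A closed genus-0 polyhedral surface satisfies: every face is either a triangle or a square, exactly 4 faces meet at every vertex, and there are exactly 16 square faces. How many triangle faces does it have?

8

Let x be the number of triangles; then F = 16 + x.
Edge–face incidences: 2E = 4·16 + 3·x = 64 + 3x.
Every vertex has degree 4, so 4V = 2E.
Euler: V − E + F = 2 ⇒ (2E)/4 − E + (16 + x) = 2.
Multiply by 8: 2·(2E) − 4·(2E) + 8·(16 + x) = 16, i.e. 128 + 8x − 2·(64 + 3x) = 16.
Collecting terms: 2x = 16, so x = 8.
Then 2E = 64 + 3·8 = 88, so E = 44, V = 2E/4 = 22, F = 16 + 8 = 24.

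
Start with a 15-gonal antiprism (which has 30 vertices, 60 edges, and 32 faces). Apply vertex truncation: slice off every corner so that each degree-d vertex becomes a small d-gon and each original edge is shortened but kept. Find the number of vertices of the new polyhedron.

Truncation replaces each original edge-end by a new vertex, so V′ = 2E = 120.
Each original edge survives, and each old vertex of degree d contributes d new edges; summing degrees gives Σd = 2E, so E′ = E + 2E = 3E = 180.
Each original face survives and each original vertex becomes one new face: F′ = F + V = 62.

120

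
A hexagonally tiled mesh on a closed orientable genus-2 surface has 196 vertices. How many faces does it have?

χ = 2 − 2·2 = -2, and every face is a hexagon so 6F = 2E.
V − E + F = -2 with E = 6F/2 gives 196 − (6/2 − 1)·F = -2, so F = 99 and E = 297.

99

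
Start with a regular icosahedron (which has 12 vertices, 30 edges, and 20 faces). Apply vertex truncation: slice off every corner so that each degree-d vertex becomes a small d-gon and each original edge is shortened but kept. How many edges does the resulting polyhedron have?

90

Truncation replaces each original edge-end by a new vertex, so V′ = 2E = 60.
Each original edge survives, and each old vertex of degree d contributes d new edges; summing degrees gives Σd = 2E, so E′ = E + 2E = 3E = 90.
Each original face survives and each original vertex becomes one new face: F′ = F + V = 32.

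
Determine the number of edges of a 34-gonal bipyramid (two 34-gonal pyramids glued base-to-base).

102

A bipyramid over an n-gon has 2n triangular faces and n + 2 vertices: V = 34 + 2 = 36, E = 3·34 = 102, F = 2·34 = 68.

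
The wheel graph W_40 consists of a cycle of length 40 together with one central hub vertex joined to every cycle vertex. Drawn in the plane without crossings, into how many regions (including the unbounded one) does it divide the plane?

W_40 has V = 40 + 1 = 41 vertices and E = 2·40 = 80 edges.
By Euler's formula F = 2 − V + E = 2 − 41 + 80 = 41.

41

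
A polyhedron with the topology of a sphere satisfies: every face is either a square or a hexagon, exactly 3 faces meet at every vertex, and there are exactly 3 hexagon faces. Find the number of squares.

Let x be the number of squares; then F = 3 + x.
Edge–face incidences: 2E = 6·3 + 4·x = 18 + 4x.
Every vertex has degree 3, so 3V = 2E.
Euler: V − E + F = 2 ⇒ (2E)/3 − E + (3 + x) = 2.
Multiply by 6: 2·(2E) − 3·(2E) + 6·(3 + x) = 12, i.e. 18 + 6x − (18 + 4x) = 12.
Collecting terms: 2x = 12, so x = 6.
Then 2E = 18 + 4·6 = 42, so E = 21, V = 2E/3 = 14, F = 3 + 6 = 9.

6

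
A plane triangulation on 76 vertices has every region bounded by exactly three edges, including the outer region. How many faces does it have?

In a plane triangulation 3F = 2E and V − E + F = 2, so F = 2V − 4 = 2·76 − 4 = 148.

148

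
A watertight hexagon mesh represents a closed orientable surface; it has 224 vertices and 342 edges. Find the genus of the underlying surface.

3

Every face is a hexagon and each edge borders two faces, so 6F = 2·342, giving F = 114.
χ = V − E + F = 224 − 342 + 114 = -4.
For a closed orientable surface χ = 2 − 2g, so g = (2 − (-4))/2 = 3.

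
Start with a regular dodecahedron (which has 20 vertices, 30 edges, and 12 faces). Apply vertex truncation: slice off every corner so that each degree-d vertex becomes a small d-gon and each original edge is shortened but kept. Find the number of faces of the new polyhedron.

Truncation replaces each original edge-end by a new vertex, so V′ = 2E = 60.
Each original edge survives, and each old vertex of degree d contributes d new edges; summing degrees gives Σd = 2E, so E′ = E + 2E = 3E = 90.
Each original face survives and each original vertex becomes one new face: F′ = F + V = 32.

32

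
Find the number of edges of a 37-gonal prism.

A prism on an n-gon has two n-gon bases and n rectangular sides: V = 2·37 = 74, E = 3·37 = 111, F = 37 + 2 = 39.

111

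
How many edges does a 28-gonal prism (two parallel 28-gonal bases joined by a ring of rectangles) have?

A prism on an n-gon has two n-gon bases and n rectangular sides: V = 2·28 = 56, E = 3·28 = 84, F = 28 + 2 = 30.
Check: V − E + F = 56 − 84 + 30 = 2.

84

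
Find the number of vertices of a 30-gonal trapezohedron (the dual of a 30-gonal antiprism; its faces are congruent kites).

The n-trapezohedron (dual of the n-antiprism) has V = 2·30 + 2 = 62, E = 4·30 = 120, F = 2·30 = 60.

62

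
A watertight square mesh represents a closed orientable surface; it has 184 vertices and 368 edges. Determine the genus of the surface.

Every face is a square and each edge borders two faces, so 4F = 2·368, giving F = 184.
χ = V − E + F = 184 − 368 + 184 = 0.
For a closed orientable surface χ = 2 − 2g, so g = (2 − (0))/2 = 1.

1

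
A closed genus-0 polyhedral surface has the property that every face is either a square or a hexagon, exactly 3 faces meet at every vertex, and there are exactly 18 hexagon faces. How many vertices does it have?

Let x be the number of squares; then F = 18 + x.
Edge–face incidences: 2E = 6·18 + 4·x = 108 + 4x.
Every vertex has degree 3, so 3V = 2E.
Euler: V − E + F = 2 ⇒ (2E)/3 − E + (18 + x) = 2.
Multiply by 6: 2·(2E) − 3·(2E) + 6·(18 + x) = 12, i.e. 108 + 6x − (108 + 4x) = 12.
Collecting terms: 2x = 12, so x = 6.
Then 2E = 108 + 4·6 = 132, so E = 66, V = 2E/3 = 44, F = 18 + 6 = 24.

44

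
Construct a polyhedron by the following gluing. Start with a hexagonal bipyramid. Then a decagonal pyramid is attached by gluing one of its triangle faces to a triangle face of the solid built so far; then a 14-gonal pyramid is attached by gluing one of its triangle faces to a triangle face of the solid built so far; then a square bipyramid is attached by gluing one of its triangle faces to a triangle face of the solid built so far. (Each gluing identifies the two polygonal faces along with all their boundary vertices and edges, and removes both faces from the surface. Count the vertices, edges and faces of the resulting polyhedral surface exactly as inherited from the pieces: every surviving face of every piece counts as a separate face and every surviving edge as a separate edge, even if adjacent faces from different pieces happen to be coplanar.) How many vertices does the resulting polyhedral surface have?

A hexagonal bipyramid: V=8, E=18, F=12.
Attach a decagonal pyramid (V=11, E=20, F=11) along a 3-gon: merge 3 vertices and 3 edges, delete both glued faces → V=16, E=35, F=21.
Attach a 14-gonal pyramid (V=15, E=28, F=15) along a 3-gon: merge 3 vertices and 3 edges, delete both glued faces → V=28, E=60, F=34.
Attach a square bipyramid (V=6, E=12, F=8) along a 3-gon: merge 3 vertices and 3 edges, delete both glued faces → V=31, E=69, F=40.
Check: V − E + F = 31 − 69 + 40 = 2.

31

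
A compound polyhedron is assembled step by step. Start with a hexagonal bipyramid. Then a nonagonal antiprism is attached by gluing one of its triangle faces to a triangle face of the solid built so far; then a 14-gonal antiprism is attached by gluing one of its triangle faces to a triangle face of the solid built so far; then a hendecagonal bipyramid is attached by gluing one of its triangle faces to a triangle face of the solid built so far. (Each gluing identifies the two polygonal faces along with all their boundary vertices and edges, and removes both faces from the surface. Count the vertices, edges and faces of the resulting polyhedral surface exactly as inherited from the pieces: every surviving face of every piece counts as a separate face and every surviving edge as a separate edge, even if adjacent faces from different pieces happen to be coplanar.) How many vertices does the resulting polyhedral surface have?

58

A hexagonal bipyramid: V=8, E=18, F=12.
Attach a nonagonal antiprism (V=18, E=36, F=20) along a 3-gon: merge 3 vertices and 3 edges, delete both glued faces → V=23, E=51, F=30.
Attach a 14-gonal antiprism (V=28, E=56, F=30) along a 3-gon: merge 3 vertices and 3 edges, delete both glued faces → V=48, E=104, F=58.
Attach a hendecagonal bipyramid (V=13, E=33, F=22) along a 3-gon: merge 3 vertices and 3 edges, delete both glued faces → V=58, E=134, F=78.
Check: V − E + F = 58 − 134 + 78 = 2.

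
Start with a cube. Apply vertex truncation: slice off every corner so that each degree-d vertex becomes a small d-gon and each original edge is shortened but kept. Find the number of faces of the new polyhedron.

14

The base solid has V = 8, E = 12, F = 6.
Truncation replaces each original edge-end by a new vertex, so V′ = 2E = 24.
Each original edge survives, and each old vertex of degree d contributes d new edges; summing degrees gives Σd = 2E, so E′ = E + 2E = 3E = 36.
Each original face survives and each original vertex becomes one new face: F′ = F + V = 14.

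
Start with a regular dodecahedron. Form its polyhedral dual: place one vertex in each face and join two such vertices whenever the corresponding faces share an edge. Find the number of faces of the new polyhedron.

20

The base solid has V = 20, E = 30, F = 12.
The dual swaps V and F and preserves E: V′ = F = 12, E′ = E = 30, F′ = V = 20.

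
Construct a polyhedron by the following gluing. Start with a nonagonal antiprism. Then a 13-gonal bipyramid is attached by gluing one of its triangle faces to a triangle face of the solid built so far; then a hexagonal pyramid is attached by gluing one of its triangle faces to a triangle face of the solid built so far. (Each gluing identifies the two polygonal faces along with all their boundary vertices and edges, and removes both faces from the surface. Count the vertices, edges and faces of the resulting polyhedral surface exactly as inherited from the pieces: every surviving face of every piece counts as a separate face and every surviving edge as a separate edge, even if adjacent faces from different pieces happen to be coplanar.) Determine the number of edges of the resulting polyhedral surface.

A nonagonal antiprism: V=18, E=36, F=20.
Attach a 13-gonal bipyramid (V=15, E=39, F=26) along a 3-gon: merge 3 vertices and 3 edges, delete both glued faces → V=30, E=72, F=44.
Attach a hexagonal pyramid (V=7, E=12, F=7) along a 3-gon: merge 3 vertices and 3 edges, delete both glued faces → V=34, E=81, F=49.
Check: V − E + F = 34 − 81 + 49 = 2.

81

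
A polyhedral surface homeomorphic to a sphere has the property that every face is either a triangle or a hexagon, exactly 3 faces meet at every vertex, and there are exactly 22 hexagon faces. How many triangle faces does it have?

Let x be the number of triangles; then F = 22 + x.
Edge–face incidences: 2E = 6·22 + 3·x = 132 + 3x.
Every vertex has degree 3, so 3V = 2E.
Euler: V − E + F = 2 ⇒ (2E)/3 − E + (22 + x) = 2.
Multiply by 6: 2·(2E) − 3·(2E) + 6·(22 + x) = 12, i.e. 132 + 6x − (132 + 3x) = 12.
Collecting terms: 3x = 12, so x = 4.
Then 2E = 132 + 3·4 = 144, so E = 72, V = 2E/3 = 48, F = 22 + 4 = 26.

4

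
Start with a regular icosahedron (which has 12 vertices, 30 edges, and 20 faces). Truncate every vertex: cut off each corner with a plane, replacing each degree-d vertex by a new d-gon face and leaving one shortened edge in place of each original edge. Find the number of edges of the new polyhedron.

90

Truncation replaces each original edge-end by a new vertex, so V′ = 2E = 60.
Each original edge survives, and each old vertex of degree d contributes d new edges; summing degrees gives Σd = 2E, so E′ = E + 2E = 3E = 90.
Each original face survives and each original vertex becomes one new face: F′ = F + V = 32.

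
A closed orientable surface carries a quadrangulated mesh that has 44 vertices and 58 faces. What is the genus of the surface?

8

Every face is a square, so 2E = 4·58 = 232, giving E = 116.
χ = V − E + F = 44 − 116 + 58 = -14.
For a closed orientable surface χ = 2 − 2g, so g = (2 − (-14))/2 = 8.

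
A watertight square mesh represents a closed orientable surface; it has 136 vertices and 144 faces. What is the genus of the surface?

Every face is a square, so 2E = 4·144 = 576, giving E = 288.
χ = V − E + F = 136 − 288 + 144 = -8.
For a closed orientable surface χ = 2 − 2g, so g = (2 − (-8))/2 = 5.

5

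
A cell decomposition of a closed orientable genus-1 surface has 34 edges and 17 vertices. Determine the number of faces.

17

For a closed orientable surface of genus 1, χ = 2 − 2·1 = 0.
F = 0 − V + E = 0 − 17 + 34 = 17.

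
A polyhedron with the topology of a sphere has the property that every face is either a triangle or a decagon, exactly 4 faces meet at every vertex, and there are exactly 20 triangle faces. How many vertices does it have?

Let x be the number of decagons; then F = 20 + x.
Edge–face incidences: 2E = 3·20 + 10·x = 60 + 10x.
Every vertex has degree 4, so 4V = 2E.
Euler: V − E + F = 2 ⇒ (2E)/4 − E + (20 + x) = 2.
Multiply by 8: 2·(2E) − 4·(2E) + 8·(20 + x) = 16, i.e. 160 + 8x − 2·(60 + 10x) = 16.
Collecting terms: −12x + 40 = 16, so −12x = −24, so x = 2.
Then 2E = 60 + 10·2 = 80, so E = 40, V = 2E/4 = 20, F = 20 + 2 = 22.

20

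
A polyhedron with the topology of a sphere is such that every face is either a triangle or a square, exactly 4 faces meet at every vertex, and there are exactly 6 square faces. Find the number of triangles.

Let x be the number of triangles; then F = 6 + x.
Edge–face incidences: 2E = 4·6 + 3·x = 24 + 3x.
Every vertex has degree 4, so 4V = 2E.
Euler: V − E + F = 2 ⇒ (2E)/4 − E + (6 + x) = 2.
Multiply by 8: 2·(2E) − 4·(2E) + 8·(6 + x) = 16, i.e. 48 + 8x − 2·(24 + 3x) = 16.
Collecting terms: 2x = 16, so x = 8.
Then 2E = 24 + 3·8 = 48, so E = 24, V = 2E/4 = 12, F = 6 + 8 = 14.

8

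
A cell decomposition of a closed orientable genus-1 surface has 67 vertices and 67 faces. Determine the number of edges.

For a closed orientable surface of genus 1, χ = 2 − 2·1 = 0.
E = V + F − (0) = 67 + 67 − (0) = 134.

134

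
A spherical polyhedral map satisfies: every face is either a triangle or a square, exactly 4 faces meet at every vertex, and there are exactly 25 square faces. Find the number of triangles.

Let x be the number of triangles; then F = 25 + x.
Edge–face incidences: 2E = 4·25 + 3·x = 100 + 3x.
Every vertex has degree 4, so 4V = 2E.
Euler: V − E + F = 2 ⇒ (2E)/4 − E + (25 + x) = 2.
Multiply by 8: 2·(2E) − 4·(2E) + 8·(25 + x) = 16, i.e. 200 + 8x − 2·(100 + 3x) = 16.
Collecting terms: 2x = 16, so x = 8.
Then 2E = 100 + 3·8 = 124, so E = 62, V = 2E/4 = 31, F = 25 + 8 = 33.

8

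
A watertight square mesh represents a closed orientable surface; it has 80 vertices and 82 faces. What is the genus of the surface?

2

Every face is a square, so 2E = 4·82 = 328, giving E = 164.
χ = V − E + F = 80 − 164 + 82 = -2.
For a closed orientable surface χ = 2 − 2g, so g = (2 − (-2))/2 = 2.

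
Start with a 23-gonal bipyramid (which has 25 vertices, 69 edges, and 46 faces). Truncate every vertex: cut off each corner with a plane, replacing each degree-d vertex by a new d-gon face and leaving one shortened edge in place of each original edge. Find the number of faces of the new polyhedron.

Truncation replaces each original edge-end by a new vertex, so V′ = 2E = 138.
Each original edge survives, and each old vertex of degree d contributes d new edges; summing degrees gives Σd = 2E, so E′ = E + 2E = 3E = 207.
Each original face survives and each original vertex becomes one new face: F′ = F + V = 71.

71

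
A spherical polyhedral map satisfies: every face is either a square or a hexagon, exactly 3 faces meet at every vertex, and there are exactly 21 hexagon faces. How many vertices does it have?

Let x be the number of squares; then F = 21 + x.
Edge–face incidences: 2E = 6·21 + 4·x = 126 + 4x.
Every vertex has degree 3, so 3V = 2E.
Euler: V − E + F = 2 ⇒ (2E)/3 − E + (21 + x) = 2.
Multiply by 6: 2·(2E) − 3·(2E) + 6·(21 + x) = 12, i.e. 126 + 6x − (126 + 4x) = 12.
Collecting terms: 2x = 12, so x = 6.
Then 2E = 126 + 4·6 = 150, so E = 75, V = 2E/3 = 50, F = 21 + 6 = 27.

50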